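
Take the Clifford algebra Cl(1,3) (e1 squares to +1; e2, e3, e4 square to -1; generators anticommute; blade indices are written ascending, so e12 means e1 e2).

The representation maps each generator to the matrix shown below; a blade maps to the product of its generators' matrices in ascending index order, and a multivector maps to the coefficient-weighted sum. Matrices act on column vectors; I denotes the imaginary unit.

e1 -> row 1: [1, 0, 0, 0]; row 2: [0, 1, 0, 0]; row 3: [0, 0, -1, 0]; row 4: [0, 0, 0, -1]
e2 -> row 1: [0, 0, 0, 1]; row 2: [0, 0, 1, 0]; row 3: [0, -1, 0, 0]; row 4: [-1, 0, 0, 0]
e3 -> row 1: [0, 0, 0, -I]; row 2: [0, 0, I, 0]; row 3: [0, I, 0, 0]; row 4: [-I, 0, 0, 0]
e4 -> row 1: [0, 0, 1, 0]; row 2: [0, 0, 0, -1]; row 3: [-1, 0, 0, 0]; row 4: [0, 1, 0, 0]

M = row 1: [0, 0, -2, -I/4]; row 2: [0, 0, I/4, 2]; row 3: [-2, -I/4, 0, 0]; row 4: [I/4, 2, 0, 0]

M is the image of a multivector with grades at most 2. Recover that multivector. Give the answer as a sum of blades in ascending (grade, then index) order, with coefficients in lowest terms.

Method: the blade images are trace-orthogonal — tr(rho(e_A) rho(e_B)^-1) = 4 if A = B and 0 otherwise — and rho(e_A)^-1 = (e_A)^2 * rho(e_A) with (e_A)^2 = +1 or -1, so the coefficient of e_A in the preimage is (e_A)^2 * tr(M rho(e_A))/4.
Nonzero projections over blades of grade <= 2: e13: (e13)^2 = +1, tr(M rho(e13)) = 1, coefficient 1/4; e14: (e14)^2 = +1, tr(M rho(e14)) = -8, coefficient -2. Every other blade of grade <= 2 projects to 0.
Answer: 1/4*e13 - 2*e14


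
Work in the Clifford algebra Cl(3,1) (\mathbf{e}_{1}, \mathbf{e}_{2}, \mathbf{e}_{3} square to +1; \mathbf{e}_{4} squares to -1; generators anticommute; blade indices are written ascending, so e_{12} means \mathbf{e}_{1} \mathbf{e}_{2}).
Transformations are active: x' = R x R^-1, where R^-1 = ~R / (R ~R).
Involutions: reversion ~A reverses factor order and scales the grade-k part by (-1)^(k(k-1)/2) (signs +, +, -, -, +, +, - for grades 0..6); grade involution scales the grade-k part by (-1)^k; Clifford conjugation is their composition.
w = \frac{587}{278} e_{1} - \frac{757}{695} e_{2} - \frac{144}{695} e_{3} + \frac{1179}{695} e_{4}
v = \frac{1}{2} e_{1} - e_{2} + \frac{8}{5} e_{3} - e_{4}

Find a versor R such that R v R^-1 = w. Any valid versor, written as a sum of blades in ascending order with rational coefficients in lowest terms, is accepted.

A norm check does it: q(v) = q(w) = \frac{281}{100}, hence R = v + w = \frac{363}{139} e_{1} - \frac{1452}{695} e_{2} + \frac{968}{695} e_{3} + \frac{484}{695} e_{4} realises the map — parallel part kept, (v - w)/2 negated, v carried to w.
Answer: \frac{363}{139} e_{1} - \frac{1452}{695} e_{2} + \frac{968}{695} e_{3} + \frac{484}{695} e_{4}


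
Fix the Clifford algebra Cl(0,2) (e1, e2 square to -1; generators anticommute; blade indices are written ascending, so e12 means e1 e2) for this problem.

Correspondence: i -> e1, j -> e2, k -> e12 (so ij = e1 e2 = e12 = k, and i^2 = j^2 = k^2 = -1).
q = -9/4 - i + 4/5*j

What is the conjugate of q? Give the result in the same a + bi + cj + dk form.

In blades: q = -9/4 - e1 + 4/5*e2.
Conjugation here is Clifford conjugation: the scalar is fixed and the grade-1 and grade-2 blades all flip sign, giving -9/4 + e1 - 4/5*e2; translating back:
Answer: -9/4 + i - 4/5*j


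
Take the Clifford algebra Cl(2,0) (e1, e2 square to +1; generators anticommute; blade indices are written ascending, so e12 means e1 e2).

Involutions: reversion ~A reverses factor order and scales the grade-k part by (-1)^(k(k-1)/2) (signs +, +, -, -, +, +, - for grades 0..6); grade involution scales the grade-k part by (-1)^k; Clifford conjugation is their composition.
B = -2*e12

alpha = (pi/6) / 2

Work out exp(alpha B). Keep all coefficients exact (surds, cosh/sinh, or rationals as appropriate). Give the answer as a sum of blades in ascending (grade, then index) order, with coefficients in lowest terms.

B^2 = (-2)^2*(e12)^2 = 4*(-1) = -4 (a basis 2-blade squares to minus the product of its generators' squares).
B^2 = -4 — since the square is negative, the closed form is circular: l = 2, alpha*l = pi/6, so exp(alpha B) = cos(pi/6) + (sin(pi/6)/2)*B = sqrt(3)/2 + (1/4)*B.
Answer: sqrt(3)/2 - 1/2*e12


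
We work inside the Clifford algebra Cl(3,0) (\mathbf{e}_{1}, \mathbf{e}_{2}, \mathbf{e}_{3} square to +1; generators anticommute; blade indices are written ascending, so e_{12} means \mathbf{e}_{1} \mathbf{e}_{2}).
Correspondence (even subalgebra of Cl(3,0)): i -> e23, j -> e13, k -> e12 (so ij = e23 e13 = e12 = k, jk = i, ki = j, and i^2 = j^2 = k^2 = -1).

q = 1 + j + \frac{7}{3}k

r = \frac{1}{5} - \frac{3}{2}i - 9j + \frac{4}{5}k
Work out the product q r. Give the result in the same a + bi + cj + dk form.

In blades: q = 1 + \frac{7}{3} e_{12} + e_{13}, r = \frac{1}{5} + \frac{4}{5} e_{12} - 9 e_{13} - \frac{3}{2} e_{23}.
Distribute q over r term by term (generator squares from the signature, products reordered to ascending indices): (1)*r = \frac{1}{5} + \frac{4}{5} e_{12} - 9 e_{13} - \frac{3}{2} e_{23}; (\frac{7}{3} e_{12})*r = -\frac{28}{15} + \frac{7}{15} e_{12} - \frac{7}{2} e_{13} + 21 e_{23}; (e_{13})*r = 9 + \frac{3}{2} e_{12} + \frac{1}{5} e_{13} + \frac{4}{5} e_{23}.
Sum: \frac{22}{3} + \frac{83}{30} e_{12} - \frac{123}{10} e_{13} + \frac{203}{10} e_{23}; translating back through the correspondence:
Answer: \frac{22}{3} + \frac{203}{10}i - \frac{123}{10}j + \frac{83}{30}k


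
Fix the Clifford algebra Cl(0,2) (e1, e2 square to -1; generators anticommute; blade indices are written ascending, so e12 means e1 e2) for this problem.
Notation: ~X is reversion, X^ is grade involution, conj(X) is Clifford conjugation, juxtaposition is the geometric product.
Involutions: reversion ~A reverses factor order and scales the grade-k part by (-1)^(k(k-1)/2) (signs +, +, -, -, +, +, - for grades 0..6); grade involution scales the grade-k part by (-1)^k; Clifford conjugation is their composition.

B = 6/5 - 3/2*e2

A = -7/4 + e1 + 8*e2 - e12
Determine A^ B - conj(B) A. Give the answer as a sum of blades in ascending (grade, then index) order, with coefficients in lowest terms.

first term: -141/10 - 27/10*e1 - 279/40*e2 + 3/10*e12
second term: -141/10 - 3/10*e1 + 279/40*e2 - 27/10*e12
Answer: -12/5*e1 - 279/20*e2 + 3*e12


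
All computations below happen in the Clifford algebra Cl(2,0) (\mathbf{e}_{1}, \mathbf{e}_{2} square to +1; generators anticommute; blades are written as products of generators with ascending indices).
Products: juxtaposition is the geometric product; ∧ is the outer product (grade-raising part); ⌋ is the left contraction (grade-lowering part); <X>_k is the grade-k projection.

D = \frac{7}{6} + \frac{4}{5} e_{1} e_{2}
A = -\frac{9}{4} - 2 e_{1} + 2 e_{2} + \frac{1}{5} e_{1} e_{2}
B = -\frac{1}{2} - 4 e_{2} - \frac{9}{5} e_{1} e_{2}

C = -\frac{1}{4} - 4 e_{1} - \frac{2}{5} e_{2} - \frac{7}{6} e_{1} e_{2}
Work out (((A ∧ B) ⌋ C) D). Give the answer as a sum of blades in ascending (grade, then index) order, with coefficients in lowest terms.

step 1: \frac{9}{8} + e_{1} + 8 e_{2} + \frac{239}{20} e_{1} e_{2}
step 2: \frac{3101}{480} + \frac{29}{6} e_{1} - \frac{97}{60} e_{2} - \frac{21}{16} e_{1} e_{2}
step 3: \frac{24731}{2880} + \frac{6239}{900} e_{1} + \frac{713}{360} e_{2} + \frac{8729}{2400} e_{1} e_{2}
Answer: \frac{24731}{2880} + \frac{6239}{900} e_{1} + \frac{713}{360} e_{2} + \frac{8729}{2400} e_{1} e_{2}


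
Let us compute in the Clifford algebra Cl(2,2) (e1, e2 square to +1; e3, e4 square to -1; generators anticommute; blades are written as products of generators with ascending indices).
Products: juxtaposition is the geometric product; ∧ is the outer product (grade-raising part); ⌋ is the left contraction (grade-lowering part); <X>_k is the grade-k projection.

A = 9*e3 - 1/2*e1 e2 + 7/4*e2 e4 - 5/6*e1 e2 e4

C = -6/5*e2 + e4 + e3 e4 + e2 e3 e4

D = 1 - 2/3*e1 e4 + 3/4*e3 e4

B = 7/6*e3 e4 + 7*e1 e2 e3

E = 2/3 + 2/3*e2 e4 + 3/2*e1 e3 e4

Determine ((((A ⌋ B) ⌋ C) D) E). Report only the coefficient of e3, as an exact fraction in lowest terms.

step 1: 7/2*e3 - 21/2*e4 - 63*e1 e2
step 2: 21/2 - 21/2*e3 - 7/2*e4 + 21/2*e2 e3 + 7/2*e2 e4
step 3: 21/2 + 7/3*e1 - 105/8*e3 + 35/8*e4 + 7/3*e1 e2 - 7*e1 e4 + 105/8*e2 e3 - 35/8*e2 e4 + 63/8*e3 e4 - 7*e1 e3 e4 - 7*e1 e2 e3 e4
step 4: 175/12 - 1477/144*e1 - 91/12*e2 + 7/4*e3 + 35/12*e4 - 28/9*e1 e2 - 91/48*e1 e3 - 3283/144*e1 e4 + 7/2*e2 e3 + 49/12*e2 e4 - 91/48*e1 e2 e3 - 2611/144*e1 e2 e4 + 133/12*e1 e3 e4 + 21/4*e2 e3 e4 - 14/3*e1 e2 e3 e4
Answer: 7/4


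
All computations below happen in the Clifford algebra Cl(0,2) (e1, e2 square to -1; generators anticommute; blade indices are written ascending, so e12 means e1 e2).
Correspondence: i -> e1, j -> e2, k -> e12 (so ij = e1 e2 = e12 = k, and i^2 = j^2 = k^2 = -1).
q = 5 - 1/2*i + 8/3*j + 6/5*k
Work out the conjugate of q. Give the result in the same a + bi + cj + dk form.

In blades: q = 5 - 1/2*e1 + 8/3*e2 + 6/5*e12.
Conjugation here is Clifford conjugation: the scalar is fixed and the grade-1 and grade-2 blades all flip sign, giving 5 + 1/2*e1 - 8/3*e2 - 6/5*e12; translating back:
Answer: 5 + 1/2*i - 8/3*j - 6/5*k


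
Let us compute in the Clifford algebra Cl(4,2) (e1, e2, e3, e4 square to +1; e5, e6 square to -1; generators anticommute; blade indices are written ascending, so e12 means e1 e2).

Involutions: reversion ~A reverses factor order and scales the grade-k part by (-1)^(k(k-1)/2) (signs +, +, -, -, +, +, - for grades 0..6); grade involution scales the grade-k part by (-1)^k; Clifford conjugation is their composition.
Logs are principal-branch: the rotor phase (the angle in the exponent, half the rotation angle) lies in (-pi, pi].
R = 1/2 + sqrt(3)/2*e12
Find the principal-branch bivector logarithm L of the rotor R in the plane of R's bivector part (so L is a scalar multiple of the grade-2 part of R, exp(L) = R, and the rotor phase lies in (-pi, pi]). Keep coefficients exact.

The scalar part of R is 1/2, which fixes the principal-branch rotor phase; the unit plane is then the bivector part divided by the sine of that phase, and L is that plane scaled by the phase.
Concretely: cos(phase) = 1/2 gives phase = ±pi/3, and since phase/sin(phase) is even the sign is immaterial: L = (phase/sin(phase)) * <R>_2 = (2*sqrt(3)*pi/9) * <R>_2.
Answer: pi/3*e12


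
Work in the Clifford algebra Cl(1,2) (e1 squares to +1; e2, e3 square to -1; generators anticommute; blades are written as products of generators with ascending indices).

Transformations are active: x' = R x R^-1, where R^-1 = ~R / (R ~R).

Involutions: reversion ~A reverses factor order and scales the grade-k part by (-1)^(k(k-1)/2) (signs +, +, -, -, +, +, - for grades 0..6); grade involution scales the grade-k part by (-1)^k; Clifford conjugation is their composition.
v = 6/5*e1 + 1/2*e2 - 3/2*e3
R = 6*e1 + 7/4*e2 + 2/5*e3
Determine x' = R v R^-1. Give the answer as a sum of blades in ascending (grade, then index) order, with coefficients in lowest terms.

~R = 6*e1 + 7/4*e2 + 2/5*e3, and R ~R = 13111/400, so R^-1 = ~R / (13111/400).
R v = 277/40 + 9/10*e1 e2 - 237/25*e1 e3 - 113/40*e2 e3
Answer: 87534/65555*e1 + 897/3746*e2 + 43765/26222*e3


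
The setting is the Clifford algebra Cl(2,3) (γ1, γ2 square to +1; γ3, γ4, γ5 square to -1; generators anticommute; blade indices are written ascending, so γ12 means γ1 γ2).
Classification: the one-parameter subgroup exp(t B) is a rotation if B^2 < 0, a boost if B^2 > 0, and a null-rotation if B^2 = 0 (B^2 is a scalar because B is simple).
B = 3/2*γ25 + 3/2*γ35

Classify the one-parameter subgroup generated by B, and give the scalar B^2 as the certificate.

B^2 term by term: the squares give (3/2)^2*(γ25)^2 + (3/2)^2*(γ35)^2 = 9/4*(+1) + 9/4*(-1) = 0 (each basis 2-blade squares to minus the product of its generators' squares); cross terms between blades sharing an index anticommute and cancel. So B^2 = 0.
Answer: null-rotation, certificate B^2 = 0. Certificate logic: 0 is a conjugation-invariant scalar, so its sign fixes rotation versus boost versus null-rotation outright.


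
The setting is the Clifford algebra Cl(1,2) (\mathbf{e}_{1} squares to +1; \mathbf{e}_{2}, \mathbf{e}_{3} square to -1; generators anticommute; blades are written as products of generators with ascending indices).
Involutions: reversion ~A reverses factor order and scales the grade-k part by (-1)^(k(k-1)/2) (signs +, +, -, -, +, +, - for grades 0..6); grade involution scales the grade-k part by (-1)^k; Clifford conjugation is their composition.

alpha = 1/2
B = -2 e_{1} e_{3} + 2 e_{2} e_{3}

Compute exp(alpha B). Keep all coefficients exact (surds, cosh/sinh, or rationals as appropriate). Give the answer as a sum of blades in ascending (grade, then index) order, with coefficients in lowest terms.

B^2 term by term: the squares give (-2)^2*(e_{1} e_{3})^2 + (2)^2*(e_{2} e_{3})^2 = 4*(+1) + 4*(-1) = 0 (each basis 2-blade squares to minus the product of its generators' squares); cross terms between blades sharing an index anticommute and cancel. So B^2 = 0.
B^2 = 0, so the series truncates immediately: exp(alpha B) = 1 + alpha B (parabolic case).
Answer: 1 - e_{1} e_{3} + e_{2} e_{3}


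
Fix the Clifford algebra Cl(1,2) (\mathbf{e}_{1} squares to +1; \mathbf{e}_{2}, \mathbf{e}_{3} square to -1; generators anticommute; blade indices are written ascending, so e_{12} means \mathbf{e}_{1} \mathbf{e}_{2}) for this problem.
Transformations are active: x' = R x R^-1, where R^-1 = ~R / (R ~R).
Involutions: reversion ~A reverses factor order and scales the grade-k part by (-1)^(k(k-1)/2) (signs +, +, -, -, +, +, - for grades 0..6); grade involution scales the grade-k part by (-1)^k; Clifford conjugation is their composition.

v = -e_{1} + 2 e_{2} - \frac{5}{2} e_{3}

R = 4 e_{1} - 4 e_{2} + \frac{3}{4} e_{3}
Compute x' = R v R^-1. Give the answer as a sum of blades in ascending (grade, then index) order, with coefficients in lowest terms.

~R = 4 e_{1} - 4 e_{2} + \frac{3}{4} e_{3}, and R ~R = -\frac{9}{16}, so R^-1 = ~R / (-\frac{9}{16}).
R v = \frac{47}{8} + 4 e_{12} - \frac{37}{4} e_{13} + \frac{17}{2} e_{23}
Answer: -\frac{743}{9} e_{1} + \frac{734}{9} e_{2} - \frac{79}{6} e_{3}


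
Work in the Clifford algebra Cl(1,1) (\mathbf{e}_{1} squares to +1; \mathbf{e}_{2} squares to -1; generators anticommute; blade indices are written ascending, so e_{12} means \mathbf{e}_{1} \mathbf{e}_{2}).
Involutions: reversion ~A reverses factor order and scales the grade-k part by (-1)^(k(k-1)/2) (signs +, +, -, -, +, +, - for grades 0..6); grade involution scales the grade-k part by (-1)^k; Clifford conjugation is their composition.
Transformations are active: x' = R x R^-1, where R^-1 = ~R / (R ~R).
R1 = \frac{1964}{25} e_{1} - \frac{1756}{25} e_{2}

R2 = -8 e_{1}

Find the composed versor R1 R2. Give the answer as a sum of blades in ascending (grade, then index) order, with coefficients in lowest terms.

Distribute over the terms of R2 (each basis-blade product reordered to ascending indices, repeated generators contracted through their squares):
R1 (-8 e_{1}) = -\frac{15712}{25} - \frac{14048}{25} e_{12}
Answer: -\frac{15712}{25} - \frac{14048}{25} e_{12}


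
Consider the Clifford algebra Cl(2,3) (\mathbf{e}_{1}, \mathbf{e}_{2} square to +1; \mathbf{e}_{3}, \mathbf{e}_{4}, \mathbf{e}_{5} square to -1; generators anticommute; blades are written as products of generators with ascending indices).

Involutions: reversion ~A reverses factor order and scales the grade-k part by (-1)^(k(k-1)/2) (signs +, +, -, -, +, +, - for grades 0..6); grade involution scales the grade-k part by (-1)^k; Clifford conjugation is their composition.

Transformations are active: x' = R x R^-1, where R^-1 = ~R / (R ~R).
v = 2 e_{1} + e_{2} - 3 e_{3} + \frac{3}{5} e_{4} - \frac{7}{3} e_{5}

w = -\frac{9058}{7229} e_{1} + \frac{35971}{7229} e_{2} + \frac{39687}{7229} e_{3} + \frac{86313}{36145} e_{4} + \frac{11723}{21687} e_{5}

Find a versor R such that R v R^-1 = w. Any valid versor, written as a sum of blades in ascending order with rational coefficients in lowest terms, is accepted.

R = v + w = \frac{5400}{7229} e_{1} + \frac{43200}{7229} e_{2} + \frac{18000}{7229} e_{3} + \frac{21600}{7229} e_{4} - \frac{12960}{7229} e_{5} works: the equal norms (-\frac{2206}{225}) guarantee its sandwich swaps v into w.
Answer: \frac{5400}{7229} e_{1} + \frac{43200}{7229} e_{2} + \frac{18000}{7229} e_{3} + \frac{21600}{7229} e_{4} - \frac{12960}{7229} e_{5}


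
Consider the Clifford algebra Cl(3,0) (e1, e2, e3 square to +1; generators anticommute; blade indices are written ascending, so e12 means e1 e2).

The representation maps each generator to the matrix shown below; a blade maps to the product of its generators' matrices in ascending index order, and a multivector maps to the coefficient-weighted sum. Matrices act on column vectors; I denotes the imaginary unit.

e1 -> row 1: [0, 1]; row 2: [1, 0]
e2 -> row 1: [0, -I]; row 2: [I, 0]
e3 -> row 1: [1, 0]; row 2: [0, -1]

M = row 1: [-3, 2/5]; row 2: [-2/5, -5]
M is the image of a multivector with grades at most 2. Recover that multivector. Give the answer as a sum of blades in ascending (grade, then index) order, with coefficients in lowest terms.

Method: 1, rho(e1), rho(e2), rho(e3) form a trace-orthogonal basis of the 2x2 complex matrices (tr(X Y) = 2 if X = Y, else 0), so M = m0*1 + m1*rho(e1) + m2*rho(e2) + m3*rho(e3) with m0 = tr(M)/2 = -4, m1 = tr(M rho(e1))/2 = 0, m2 = tr(M rho(e2))/2 = 2*I/5, m3 = tr(M rho(e3))/2 = 1.
Multiplying table entries, the bivector images are rho(e12) = I*rho(e3), rho(e13) = -I*rho(e2), rho(e23) = I*rho(e1); with real blade coefficients the real parts of m0..m3 are the coefficients of 1, e1, e2, e3 and the imaginary parts give the bivectors (e23: Im m1, e13: -Im m2, e12: Im m3).
Answer: -4 + e3 - 2/5*e13


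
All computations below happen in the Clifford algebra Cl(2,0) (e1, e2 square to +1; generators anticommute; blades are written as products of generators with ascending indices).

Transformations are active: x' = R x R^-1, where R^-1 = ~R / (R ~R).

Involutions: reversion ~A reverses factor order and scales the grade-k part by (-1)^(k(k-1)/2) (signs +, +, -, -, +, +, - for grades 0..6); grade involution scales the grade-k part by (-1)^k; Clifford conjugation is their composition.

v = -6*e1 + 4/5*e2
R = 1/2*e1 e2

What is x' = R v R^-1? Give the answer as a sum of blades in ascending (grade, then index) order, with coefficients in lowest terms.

~R = -1/2*e1 e2, and R ~R = 1/4, so R^-1 = ~R / (1/4).
R v = 2/5*e1 + 3*e2
Answer: 6*e1 - 4/5*e2


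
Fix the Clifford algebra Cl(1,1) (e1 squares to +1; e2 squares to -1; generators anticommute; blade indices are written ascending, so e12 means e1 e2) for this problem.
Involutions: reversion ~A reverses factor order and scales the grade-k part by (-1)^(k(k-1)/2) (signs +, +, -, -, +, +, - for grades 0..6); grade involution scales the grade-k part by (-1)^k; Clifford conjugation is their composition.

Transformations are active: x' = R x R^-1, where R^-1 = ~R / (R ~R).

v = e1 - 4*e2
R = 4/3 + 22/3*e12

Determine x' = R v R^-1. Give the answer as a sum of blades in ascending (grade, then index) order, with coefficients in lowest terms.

~R = 4/3 - 22/3*e12, and R ~R = -52, so R^-1 = ~R / (-52).
R v = 92/3*e1 - 38/3*e2
Answer: -301/117*e1 + 544/117*e2


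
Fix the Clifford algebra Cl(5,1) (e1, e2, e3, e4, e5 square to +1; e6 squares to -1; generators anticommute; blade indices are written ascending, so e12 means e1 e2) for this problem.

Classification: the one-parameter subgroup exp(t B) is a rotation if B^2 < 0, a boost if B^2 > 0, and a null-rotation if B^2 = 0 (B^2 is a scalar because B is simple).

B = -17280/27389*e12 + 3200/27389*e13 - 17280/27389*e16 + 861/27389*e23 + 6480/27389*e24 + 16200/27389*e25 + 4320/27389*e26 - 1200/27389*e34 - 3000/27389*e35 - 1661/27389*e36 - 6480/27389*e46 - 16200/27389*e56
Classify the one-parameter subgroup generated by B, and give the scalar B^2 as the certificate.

B^2 term by term: the squares give (-17280/27389)^2*(e12)^2 + (3200/27389)^2*(e13)^2 + (-17280/27389)^2*(e16)^2 + (861/27389)^2*(e23)^2 + (6480/27389)^2*(e24)^2 + (16200/27389)^2*(e25)^2 + (4320/27389)^2*(e26)^2 + (-1200/27389)^2*(e34)^2 + (-3000/27389)^2*(e35)^2 + (-1661/27389)^2*(e36)^2 + (-6480/27389)^2*(e46)^2 + (-16200/27389)^2*(e56)^2 = 298598400/750157321*(-1) + 10240000/750157321*(-1) + 298598400/750157321*(+1) + 741321/750157321*(-1) + 41990400/750157321*(-1) + 262440000/750157321*(-1) + 18662400/750157321*(+1) + 1440000/750157321*(-1) + 9000000/750157321*(-1) + 2758921/750157321*(+1) + 41990400/750157321*(+1) + 262440000/750157321*(+1) = 0 (each basis 2-blade squares to minus the product of its generators' squares); cross terms between blades sharing an index anticommute and cancel; the commuting (index-disjoint) pairs give grade-4 terms 2*c*c'*(blade product), which cancel blade by blade — e1234: 41472000/750157321 - 41472000/750157321 = 0; e1235: 103680000/750157321 - 103680000/750157321 = 0; e1236: 57404160/750157321 - 27648000/750157321 - 29756160/750157321 = 0; e1246: 223948800/750157321 - 223948800/750157321 = 0; e1256: 559872000/750157321 - 559872000/750157321 = 0; e1346: -41472000/750157321 + 41472000/750157321 = 0; e1356: -103680000/750157321 + 103680000/750157321 = 0; e2345: 38880000/750157321 - 38880000/750157321 = 0; e2346: -11158560/750157321 + 21526560/750157321 - 10368000/750157321 = 0; e2356: -27896400/750157321 + 53816400/750157321 - 25920000/750157321 = 0; e2456: -209952000/750157321 + 209952000/750157321 = 0; e3456: 38880000/750157321 - 38880000/750157321 = 0 — confirming B is simple. So B^2 = 0.
Answer: null-rotation, certificate B^2 = 0. The invariant at work: B^2 = 0 is unchanged by conjugation, hence its sign classifies the subgroup whatever basis B is written in.


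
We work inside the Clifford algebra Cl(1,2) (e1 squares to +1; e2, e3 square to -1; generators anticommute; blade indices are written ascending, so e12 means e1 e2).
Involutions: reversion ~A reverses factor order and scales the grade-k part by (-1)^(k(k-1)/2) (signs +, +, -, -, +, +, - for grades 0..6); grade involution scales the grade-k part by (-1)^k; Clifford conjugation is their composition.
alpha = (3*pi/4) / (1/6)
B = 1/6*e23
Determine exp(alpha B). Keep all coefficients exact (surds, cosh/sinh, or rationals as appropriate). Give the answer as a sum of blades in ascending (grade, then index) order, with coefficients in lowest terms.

B^2 = (1/6)^2*(e23)^2 = 1/36*(-1) = -1/36 (a basis 2-blade squares to minus the product of its generators' squares).
B^2 = -1/36 — the negative square puts this in the circular regime; l = 1/6, alpha*l = 3*pi/4, so exp(alpha B) = cos(3*pi/4) + (sin(3*pi/4)/(1/6))*B = -sqrt(2)/2 + (3*sqrt(2))*B.
Answer: -sqrt(2)/2 + sqrt(2)/2*e23


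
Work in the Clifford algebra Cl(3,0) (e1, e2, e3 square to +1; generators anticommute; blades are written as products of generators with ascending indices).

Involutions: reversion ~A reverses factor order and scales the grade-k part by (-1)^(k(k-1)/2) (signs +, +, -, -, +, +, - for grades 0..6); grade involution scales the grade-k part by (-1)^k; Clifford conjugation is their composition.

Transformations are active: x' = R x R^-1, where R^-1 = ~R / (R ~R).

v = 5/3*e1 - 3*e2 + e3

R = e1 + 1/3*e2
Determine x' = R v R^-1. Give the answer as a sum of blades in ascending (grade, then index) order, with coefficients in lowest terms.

~R = e1 + 1/3*e2, and R ~R = 10/9, so R^-1 = ~R / (10/9).
R v = 2/3 - 32/9*e1 e2 + e1 e3 + 1/3*e2 e3
Answer: -7/15*e1 + 17/5*e2 - e3


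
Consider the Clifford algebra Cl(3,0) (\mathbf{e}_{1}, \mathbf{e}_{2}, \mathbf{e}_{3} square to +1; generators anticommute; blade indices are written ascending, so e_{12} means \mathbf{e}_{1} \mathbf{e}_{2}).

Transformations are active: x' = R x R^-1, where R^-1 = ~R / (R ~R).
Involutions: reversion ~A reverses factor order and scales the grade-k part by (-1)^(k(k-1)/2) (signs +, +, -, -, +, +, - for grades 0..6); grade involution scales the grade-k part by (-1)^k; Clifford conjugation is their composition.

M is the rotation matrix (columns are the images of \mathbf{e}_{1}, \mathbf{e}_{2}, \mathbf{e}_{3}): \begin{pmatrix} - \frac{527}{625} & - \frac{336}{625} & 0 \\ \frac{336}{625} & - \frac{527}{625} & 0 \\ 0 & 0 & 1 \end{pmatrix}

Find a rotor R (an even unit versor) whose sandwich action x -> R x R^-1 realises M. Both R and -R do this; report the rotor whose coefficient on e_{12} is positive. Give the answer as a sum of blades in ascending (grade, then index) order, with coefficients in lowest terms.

Method: write R = a + b12*e_{12} + b13*e_{13} + b23*e_{23} with a^2 + b12^2 + b13^2 + b23^2 = 1 (so R^-1 = ~R). Expanding the columns R e_j ~R gives tr M = 4a^2 - 1 and, from the antisymmetric part, M21 - M12 = -4a*b12, M13 - M31 = 4a*b13, M32 - M23 = -4a*b23.
Here tr M = -\frac{429}{625}, so a^2 = (1 + tr M)/4 = \frac{49}{625} and a = ±\frac{7}{25}. Taking a = \frac{7}{25}: M21 - M12 = \frac{672}{625}, M13 - M31 = 0, M32 - M23 = 0, giving b12 = -\frac{24}{25}, b13 = 0, b23 = 0, i.e. R = \frac{7}{25} - \frac{24}{25} e_{12}.
Its e_{12} coefficient is negative, so report the other preimage -R.
Answer: -\frac{7}{25} + \frac{24}{25} e_{12}. Key observation: the double cover Spin(3) -> SO(3) sends R and -R to the same matrix (trace -\frac{429}{625} here), so the stated sign of the e_{12} coefficient is what selects one sheet.


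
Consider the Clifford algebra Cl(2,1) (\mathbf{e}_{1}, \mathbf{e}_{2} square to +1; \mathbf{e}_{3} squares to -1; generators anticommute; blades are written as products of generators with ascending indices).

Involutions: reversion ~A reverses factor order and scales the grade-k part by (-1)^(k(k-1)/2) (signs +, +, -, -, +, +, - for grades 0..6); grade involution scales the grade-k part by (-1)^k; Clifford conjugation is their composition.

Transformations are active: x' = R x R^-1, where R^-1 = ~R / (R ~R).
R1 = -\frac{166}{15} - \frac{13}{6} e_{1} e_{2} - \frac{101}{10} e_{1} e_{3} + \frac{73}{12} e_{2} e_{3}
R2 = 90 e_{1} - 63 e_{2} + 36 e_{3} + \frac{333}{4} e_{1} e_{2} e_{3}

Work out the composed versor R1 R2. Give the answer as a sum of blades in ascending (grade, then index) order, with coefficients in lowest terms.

Distribute over the terms of R1 (each basis-blade product reordered to ascending indices, repeated generators contracted through their squares):
(-\frac{166}{15}) R2 = -996 e_{1} + \frac{3486}{5} e_{2} - \frac{1992}{5} e_{3} - \frac{9213}{10} e_{1} e_{2} e_{3}
(-\frac{13}{6} e_{1} e_{2}) R2 = \frac{273}{2} e_{1} + 195 e_{2} + \frac{1443}{8} e_{3} - 78 e_{1} e_{2} e_{3}
(-\frac{101}{10} e_{1} e_{3}) R2 = \frac{1818}{5} e_{1} + \frac{33633}{40} e_{2} + 909 e_{3} - \frac{6363}{10} e_{1} e_{2} e_{3}
(\frac{73}{12} e_{2} e_{3}) R2 = \frac{8103}{16} e_{1} - 219 e_{2} + \frac{1533}{4} e_{3} + \frac{1095}{2} e_{1} e_{2} e_{3}
Summing the partial products and collecting blades:
Answer: \frac{843}{80} e_{1} + \frac{60561}{40} e_{2} + \frac{42969}{40} e_{3} - \frac{10881}{10} e_{1} e_{2} e_{3}


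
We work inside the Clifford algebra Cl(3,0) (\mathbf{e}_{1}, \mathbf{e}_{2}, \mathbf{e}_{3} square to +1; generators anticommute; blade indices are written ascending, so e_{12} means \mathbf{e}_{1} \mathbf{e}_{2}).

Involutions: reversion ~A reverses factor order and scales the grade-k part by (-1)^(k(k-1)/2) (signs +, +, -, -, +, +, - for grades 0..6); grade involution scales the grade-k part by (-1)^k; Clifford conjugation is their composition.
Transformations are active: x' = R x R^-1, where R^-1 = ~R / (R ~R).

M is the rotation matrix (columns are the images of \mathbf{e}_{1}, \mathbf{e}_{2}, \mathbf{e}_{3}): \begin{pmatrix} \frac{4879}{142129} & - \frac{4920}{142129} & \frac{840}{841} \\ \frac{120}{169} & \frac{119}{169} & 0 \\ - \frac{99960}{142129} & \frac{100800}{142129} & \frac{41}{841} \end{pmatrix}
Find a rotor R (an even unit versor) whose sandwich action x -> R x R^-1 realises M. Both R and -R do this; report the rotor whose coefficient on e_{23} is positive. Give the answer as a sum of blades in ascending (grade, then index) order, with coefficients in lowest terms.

Method: write R = a + b12*e_{12} + b13*e_{13} + b23*e_{23} with a^2 + b12^2 + b13^2 + b23^2 = 1 (so R^-1 = ~R). Expanding the columns R e_j ~R gives tr M = 4a^2 - 1 and, from the antisymmetric part, M21 - M12 = -4a*b12, M13 - M31 = 4a*b13, M32 - M23 = -4a*b23.
Here tr M = \frac{111887}{142129}, so a^2 = (1 + tr M)/4 = \frac{63504}{142129} and a = ±\frac{252}{377}. Taking a = \frac{252}{377}: M21 - M12 = \frac{105840}{142129}, M13 - M31 = \frac{241920}{142129}, M32 - M23 = \frac{100800}{142129}, giving b12 = -\frac{105}{377}, b13 = \frac{240}{377}, b23 = -\frac{100}{377}, i.e. R = \frac{252}{377} - \frac{105}{377} e_{12} + \frac{240}{377} e_{13} - \frac{100}{377} e_{23}.
Its e_{23} coefficient is negative, so report the other preimage -R.
Answer: -\frac{252}{377} + \frac{105}{377} e_{12} - \frac{240}{377} e_{13} + \frac{100}{377} e_{23}. Uniqueness: Spin(3) -> SO(3) maps R and -R to the same rotation of trace \frac{111887}{142129}; fixing the sign of the e_{23} coefficient removes the ambiguity.


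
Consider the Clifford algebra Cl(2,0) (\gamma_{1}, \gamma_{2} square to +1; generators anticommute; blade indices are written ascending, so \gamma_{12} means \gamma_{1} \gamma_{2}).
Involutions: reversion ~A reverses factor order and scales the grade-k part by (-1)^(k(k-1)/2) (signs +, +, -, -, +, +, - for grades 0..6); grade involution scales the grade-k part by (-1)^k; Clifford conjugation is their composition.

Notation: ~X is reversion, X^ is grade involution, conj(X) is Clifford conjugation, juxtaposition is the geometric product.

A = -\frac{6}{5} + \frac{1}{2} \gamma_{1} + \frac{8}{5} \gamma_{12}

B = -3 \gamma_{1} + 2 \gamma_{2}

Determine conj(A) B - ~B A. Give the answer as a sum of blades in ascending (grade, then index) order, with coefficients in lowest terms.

first term: \frac{3}{2} + \frac{2}{5} \gamma_{1} - \frac{36}{5} \gamma_{2} - \gamma_{12}
second term: -\frac{3}{2} + \frac{2}{5} \gamma_{1} - \frac{36}{5} \gamma_{2} - \gamma_{12}
Answer: 3


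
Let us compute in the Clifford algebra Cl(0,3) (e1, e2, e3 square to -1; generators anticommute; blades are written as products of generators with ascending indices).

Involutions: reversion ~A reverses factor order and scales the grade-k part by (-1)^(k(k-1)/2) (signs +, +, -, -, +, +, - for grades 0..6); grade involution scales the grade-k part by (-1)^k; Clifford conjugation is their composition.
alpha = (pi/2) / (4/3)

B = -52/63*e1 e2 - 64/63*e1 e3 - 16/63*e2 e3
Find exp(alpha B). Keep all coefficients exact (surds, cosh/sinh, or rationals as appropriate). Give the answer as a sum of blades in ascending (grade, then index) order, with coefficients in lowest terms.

B^2 term by term: the squares give (-52/63)^2*(e1 e2)^2 + (-64/63)^2*(e1 e3)^2 + (-16/63)^2*(e2 e3)^2 = 2704/3969*(-1) + 4096/3969*(-1) + 256/3969*(-1) = -16/9 (each basis 2-blade squares to minus the product of its generators' squares); cross terms between blades sharing an index anticommute and cancel. So B^2 = -16/9.
B^2 = -16/9 — B^2 < 0, so the exponential closes trigonometrically: l = 4/3, alpha*l = pi/2, so exp(alpha B) = cos(pi/2) + (sin(pi/2)/(4/3))*B = 0 + (3/4)*B.
Answer: -13/21*e1 e2 - 16/21*e1 e3 - 4/21*e2 e3


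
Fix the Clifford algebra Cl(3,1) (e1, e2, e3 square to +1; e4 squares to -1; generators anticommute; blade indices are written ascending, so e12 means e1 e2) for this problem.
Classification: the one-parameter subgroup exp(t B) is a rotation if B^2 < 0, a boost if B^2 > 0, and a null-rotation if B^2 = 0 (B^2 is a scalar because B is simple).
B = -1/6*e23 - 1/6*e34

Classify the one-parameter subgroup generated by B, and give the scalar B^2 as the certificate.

B^2 term by term: the squares give (-1/6)^2*(e23)^2 + (-1/6)^2*(e34)^2 = 1/36*(-1) + 1/36*(+1) = 0 (each basis 2-blade squares to minus the product of its generators' squares); cross terms between blades sharing an index anticommute and cancel. So B^2 = 0.
Answer: null-rotation, certificate B^2 = 0. The scalar 0 is the complete invariant here: its sign names the subgroup type.


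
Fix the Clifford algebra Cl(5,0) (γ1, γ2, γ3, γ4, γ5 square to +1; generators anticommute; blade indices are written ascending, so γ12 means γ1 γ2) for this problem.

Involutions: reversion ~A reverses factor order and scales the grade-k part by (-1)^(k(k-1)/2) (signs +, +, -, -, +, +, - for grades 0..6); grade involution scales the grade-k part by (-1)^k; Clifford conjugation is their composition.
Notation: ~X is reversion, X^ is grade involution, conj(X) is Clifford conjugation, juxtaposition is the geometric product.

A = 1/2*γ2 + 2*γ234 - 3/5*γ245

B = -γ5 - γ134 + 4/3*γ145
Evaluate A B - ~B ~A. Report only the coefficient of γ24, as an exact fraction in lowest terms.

first term: -14/5*γ12 + 3/5*γ24 - 1/2*γ25 + 1/2*γ1234 - 31/15*γ1235 - 2/3*γ1245 - 2*γ2345
second term: 14/5*γ12 - 3/5*γ24 + 1/2*γ25 + 1/2*γ1234 - 31/15*γ1235 - 2/3*γ1245 - 2*γ2345
Answer: 6/5


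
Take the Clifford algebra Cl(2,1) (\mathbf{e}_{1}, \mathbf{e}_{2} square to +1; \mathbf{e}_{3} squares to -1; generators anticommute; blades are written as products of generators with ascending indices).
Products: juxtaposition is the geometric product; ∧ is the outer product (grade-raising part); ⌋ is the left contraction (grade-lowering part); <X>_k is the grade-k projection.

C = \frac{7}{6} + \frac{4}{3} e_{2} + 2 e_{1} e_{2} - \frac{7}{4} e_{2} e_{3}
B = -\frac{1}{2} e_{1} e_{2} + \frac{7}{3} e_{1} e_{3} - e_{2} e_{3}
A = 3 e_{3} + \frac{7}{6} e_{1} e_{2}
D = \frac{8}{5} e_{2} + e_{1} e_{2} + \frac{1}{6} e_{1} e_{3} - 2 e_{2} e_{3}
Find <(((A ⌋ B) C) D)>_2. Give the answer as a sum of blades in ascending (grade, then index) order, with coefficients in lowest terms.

step 1: \frac{7}{12} + 7 e_{1} - 3 e_{2}
step 2: -\frac{239}{72} + \frac{85}{6} e_{1} + \frac{203}{18} e_{2} + \frac{21}{4} e_{3} + \frac{21}{2} e_{1} e_{2} - \frac{49}{48} e_{2} e_{3} - \frac{49}{4} e_{1} e_{2} e_{3}
step 3: \frac{3451}{360} + \frac{11123}{360} e_{1} + \frac{143}{360} e_{2} - \frac{284}{45} e_{3} + \frac{5621}{288} e_{1} e_{2} - \frac{1007}{1080} e_{1} e_{3} - \frac{158}{45} e_{2} e_{3} - \frac{674}{27} e_{1} e_{2} e_{3}
step 4: \frac{5621}{288} e_{1} e_{2} - \frac{1007}{1080} e_{1} e_{3} - \frac{158}{45} e_{2} e_{3}
Answer: \frac{5621}{288} e_{1} e_{2} - \frac{1007}{1080} e_{1} e_{3} - \frac{158}{45} e_{2} e_{3}


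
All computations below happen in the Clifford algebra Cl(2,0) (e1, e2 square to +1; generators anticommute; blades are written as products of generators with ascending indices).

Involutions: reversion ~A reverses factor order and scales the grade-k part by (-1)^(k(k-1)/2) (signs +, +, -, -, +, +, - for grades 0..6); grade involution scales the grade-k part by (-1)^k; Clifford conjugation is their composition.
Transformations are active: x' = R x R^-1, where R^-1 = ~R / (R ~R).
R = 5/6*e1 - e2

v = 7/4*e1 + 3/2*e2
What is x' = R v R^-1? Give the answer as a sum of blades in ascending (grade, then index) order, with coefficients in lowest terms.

~R = 5/6*e1 - e2, and R ~R = 61/36, so R^-1 = ~R / (61/36).
R v = -1/24 + 3*e1 e2
Answer: -437/244*e1 - 177/122*e2


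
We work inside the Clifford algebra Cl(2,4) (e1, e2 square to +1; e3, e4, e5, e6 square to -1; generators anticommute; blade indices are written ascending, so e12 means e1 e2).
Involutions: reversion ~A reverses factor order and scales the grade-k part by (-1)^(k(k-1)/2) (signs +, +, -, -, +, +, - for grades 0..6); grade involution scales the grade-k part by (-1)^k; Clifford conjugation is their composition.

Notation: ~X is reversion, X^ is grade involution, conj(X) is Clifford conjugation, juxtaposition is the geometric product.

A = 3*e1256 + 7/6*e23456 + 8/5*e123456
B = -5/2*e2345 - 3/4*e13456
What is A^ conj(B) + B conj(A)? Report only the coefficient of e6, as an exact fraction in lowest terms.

first term: -6/5*e2 - 35/12*e6 + 7/8*e12 + 4*e16 + 9/4*e234 - 15/2*e1346
second term: 6/5*e2 - 35/12*e6 + 7/8*e12 - 4*e16 + 9/4*e234 - 15/2*e1346
Answer: -35/6


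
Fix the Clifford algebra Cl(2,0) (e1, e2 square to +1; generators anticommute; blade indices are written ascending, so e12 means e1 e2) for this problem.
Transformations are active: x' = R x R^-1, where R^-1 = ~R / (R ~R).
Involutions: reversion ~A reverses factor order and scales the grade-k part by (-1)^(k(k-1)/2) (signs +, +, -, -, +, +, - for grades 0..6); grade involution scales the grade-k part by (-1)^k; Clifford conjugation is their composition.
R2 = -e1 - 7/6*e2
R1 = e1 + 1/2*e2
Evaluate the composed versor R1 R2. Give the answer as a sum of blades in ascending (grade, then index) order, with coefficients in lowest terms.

Distribute over the terms of R1 (each basis-blade product reordered to ascending indices, repeated generators contracted through their squares):
(e1) R2 = -1 - 7/6*e12
(1/2*e2) R2 = -7/12 + 1/2*e12
Summing the partial products and collecting blades:
Answer: -19/12 - 2/3*e12


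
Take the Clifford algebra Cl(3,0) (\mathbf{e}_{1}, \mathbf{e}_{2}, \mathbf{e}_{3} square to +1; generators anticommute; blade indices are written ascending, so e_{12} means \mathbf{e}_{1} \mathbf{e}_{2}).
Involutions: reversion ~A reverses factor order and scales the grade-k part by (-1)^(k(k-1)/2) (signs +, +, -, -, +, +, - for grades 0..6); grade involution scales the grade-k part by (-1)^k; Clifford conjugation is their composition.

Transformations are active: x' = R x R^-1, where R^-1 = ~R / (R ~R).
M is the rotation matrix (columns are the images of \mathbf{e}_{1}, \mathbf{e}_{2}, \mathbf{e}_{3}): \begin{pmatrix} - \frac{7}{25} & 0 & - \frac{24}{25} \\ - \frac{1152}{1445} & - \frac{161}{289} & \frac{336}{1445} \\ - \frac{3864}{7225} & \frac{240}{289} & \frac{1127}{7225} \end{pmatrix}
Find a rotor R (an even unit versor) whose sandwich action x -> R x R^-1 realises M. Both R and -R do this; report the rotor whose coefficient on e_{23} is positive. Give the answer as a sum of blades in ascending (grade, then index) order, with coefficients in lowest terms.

Method: write R = a + b12*e_{12} + b13*e_{13} + b23*e_{23} with a^2 + b12^2 + b13^2 + b23^2 = 1 (so R^-1 = ~R). Expanding the columns R e_j ~R gives tr M = 4a^2 - 1 and, from the antisymmetric part, M21 - M12 = -4a*b12, M13 - M31 = 4a*b13, M32 - M23 = -4a*b23.
Here tr M = -\frac{4921}{7225}, so a^2 = (1 + tr M)/4 = \frac{576}{7225} and a = ±\frac{24}{85}. Taking a = \frac{24}{85}: M21 - M12 = -\frac{1152}{1445}, M13 - M31 = -\frac{3072}{7225}, M32 - M23 = \frac{864}{1445}, giving b12 = \frac{12}{17}, b13 = -\frac{32}{85}, b23 = -\frac{9}{17}, i.e. R = \frac{24}{85} + \frac{12}{17} e_{12} - \frac{32}{85} e_{13} - \frac{9}{17} e_{23}.
Its e_{23} coefficient is negative, so report the other preimage -R.
Answer: -\frac{24}{85} - \frac{12}{17} e_{12} + \frac{32}{85} e_{13} + \frac{9}{17} e_{23}. Why the constraint matters: R and -R act identically through the sandwich — M has trace -\frac{4921}{7225} either way — so only the sign condition on e_{23} picks one of the two preimages.


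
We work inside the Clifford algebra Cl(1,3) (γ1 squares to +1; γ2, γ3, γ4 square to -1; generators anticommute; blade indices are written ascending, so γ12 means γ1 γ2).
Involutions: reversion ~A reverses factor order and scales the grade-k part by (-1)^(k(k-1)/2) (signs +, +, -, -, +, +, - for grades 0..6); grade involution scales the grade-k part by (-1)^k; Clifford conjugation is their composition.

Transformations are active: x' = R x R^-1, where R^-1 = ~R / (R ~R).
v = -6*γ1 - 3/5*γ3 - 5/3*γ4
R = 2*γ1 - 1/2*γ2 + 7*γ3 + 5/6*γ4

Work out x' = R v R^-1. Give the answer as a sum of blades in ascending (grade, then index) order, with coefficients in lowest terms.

~R = 2*γ1 - 1/2*γ2 + 7*γ3 + 5/6*γ4, and R ~R = -827/18, so R^-1 = ~R / (-827/18).
R v = -577/90 - 3*γ12 + 204/5*γ13 + 5/3*γ14 + 3/10*γ23 + 5/6*γ24 - 67/6*γ34
Answer: 27118/4135*γ1 - 577/4135*γ2 + 10559/4135*γ3 + 4712/2481*γ4


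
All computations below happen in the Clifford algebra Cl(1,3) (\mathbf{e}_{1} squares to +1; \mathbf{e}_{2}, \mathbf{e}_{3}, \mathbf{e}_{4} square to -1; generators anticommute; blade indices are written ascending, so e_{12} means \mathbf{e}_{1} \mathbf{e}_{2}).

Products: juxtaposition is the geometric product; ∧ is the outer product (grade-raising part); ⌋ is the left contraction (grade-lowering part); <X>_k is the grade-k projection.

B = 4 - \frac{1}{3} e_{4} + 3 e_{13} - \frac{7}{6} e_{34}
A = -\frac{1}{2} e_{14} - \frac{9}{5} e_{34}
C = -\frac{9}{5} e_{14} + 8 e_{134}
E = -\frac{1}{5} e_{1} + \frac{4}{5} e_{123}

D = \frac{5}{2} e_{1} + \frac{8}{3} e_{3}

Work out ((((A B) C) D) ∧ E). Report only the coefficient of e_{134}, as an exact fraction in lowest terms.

step 1: -\frac{21}{10} - \frac{1}{6} e_{1} - \frac{3}{5} e_{3} + \frac{7}{12} e_{13} - \frac{37}{5} e_{14} - \frac{87}{10} e_{34}
step 2: \frac{333}{25} + \frac{348}{5} e_{1} + \frac{296}{5} e_{3} + \frac{149}{30} e_{4} - \frac{783}{50} e_{13} - \frac{51}{50} e_{14} - \frac{17}{60} e_{34} - \frac{447}{25} e_{134}
step 3: \frac{242}{15} + \frac{3753}{50} e_{1} + \frac{7467}{100} e_{3} + \frac{323}{180} e_{4} + \frac{188}{5} e_{13} - \frac{18029}{300} e_{14} - \frac{1043}{18} e_{34} + \frac{1207}{600} e_{134}
step 4: -\frac{242}{75} e_{1} + \frac{7467}{500} e_{13} + \frac{323}{900} e_{14} + \frac{968}{75} e_{123} + \frac{1043}{90} e_{134} - \frac{323}{225} e_{1234}
Answer: \frac{1043}{90}
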